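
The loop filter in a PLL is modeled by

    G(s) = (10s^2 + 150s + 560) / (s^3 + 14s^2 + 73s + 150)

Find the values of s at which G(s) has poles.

s = -4 ± 3j, -6

The poles are the roots of the denominator s^3 + 14s^2 + 73s + 150 = 0.
Trying s = -6: the polynomial evaluates to 0, so (s + 6) is a factor.
Dividing out leaves s^2 + 8s + 25 = 0.
The quadratic formula then gives s = -4 ± 3j.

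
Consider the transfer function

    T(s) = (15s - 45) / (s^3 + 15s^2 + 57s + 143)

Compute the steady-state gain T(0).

Set s = 0: T(0) = (-45) / (143) = -45/143.

T(0) = -45/143 ≈ -0.3147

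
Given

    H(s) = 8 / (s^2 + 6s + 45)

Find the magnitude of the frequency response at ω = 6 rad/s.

Substitute s = j6: numerator = 8, denominator = 9 + j36.
|H(j6)| = |8| / |9 + j36| = 8 / 37.108 ≈ 0.2156.

|H(j6)| ≈ 0.2156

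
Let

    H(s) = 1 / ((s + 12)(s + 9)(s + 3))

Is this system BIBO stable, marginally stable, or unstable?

stable

The poles can be read from the denominator factors: s = -12, -9, -3.
Since all poles lie strictly in the left half-plane, the system is stable.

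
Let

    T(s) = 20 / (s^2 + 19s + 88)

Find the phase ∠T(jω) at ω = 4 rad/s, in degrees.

At s = j4: numerator = 20, denominator = 72 + j76.
∠T = ∠num − ∠den = 0° − (46.548°) = -46.55°.

∠T(j4) ≈ -46.55°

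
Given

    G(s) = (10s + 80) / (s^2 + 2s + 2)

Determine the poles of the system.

The poles are the roots of the denominator s^2 + 2s + 2 = 0.
Using the quadratic formula: s = (-2 ± √(-4))/2 = -1 ± 1j.

s = -1 ± j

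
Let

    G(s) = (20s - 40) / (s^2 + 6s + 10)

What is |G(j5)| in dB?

Substitute s = j5: numerator = -40 + j100, denominator = -15 + j30.
|G(j5)| = |-40 + j100| / |-15 + j30| = 107.70 / 33.541 ≈ 3.211.
In decibels: 20·log₁₀(3.211) ≈ 10.1 dB.

|G(j5)|_dB ≈ 10.1 dB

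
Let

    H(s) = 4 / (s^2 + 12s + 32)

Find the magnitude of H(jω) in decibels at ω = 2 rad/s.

|H(j2)|_dB ≈ -19.3 dB

Substitute s = j2: numerator = 4, denominator = 28 + j24.
|H(j2)| = |4| / |28 + j24| = 4 / 36.878 ≈ 0.1085.
In decibels: 20·log₁₀(0.1085) ≈ -19.3 dB.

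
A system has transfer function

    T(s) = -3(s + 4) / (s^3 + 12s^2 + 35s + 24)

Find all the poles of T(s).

The poles are the roots of the denominator s^3 + 12s^2 + 35s + 24 = 0.
Trying s = -1: the polynomial evaluates to 0, so (s + 1) is a factor.
Dividing out leaves s^2 + 11s + 24 = 0.
Factoring the quadratic: (s + 3)(s + 8) = 0.

s = -1, -3, -8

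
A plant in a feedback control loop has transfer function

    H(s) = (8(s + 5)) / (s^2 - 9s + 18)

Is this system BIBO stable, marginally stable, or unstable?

unstable

The denominator s^2 - 9s + 18 factors as (s - 6)(s - 3), giving poles at s = 6, 3.
Since the pole(s) at s = 6, 3 lie in the right half-plane, the system is unstable.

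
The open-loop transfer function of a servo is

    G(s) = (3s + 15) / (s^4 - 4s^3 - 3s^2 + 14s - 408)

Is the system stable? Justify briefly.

unstable

The denominator s^4 - 4s^3 - 3s^2 + 14s - 408 factors as (s - 6)(s + 4)(s^2 - 2s + 17), giving poles at s = 6, -4, 1 + 4j, 1 - 4j.
Since the pole(s) at s = 6, 1 + 4j, 1 - 4j lie in the right half-plane, the system is unstable.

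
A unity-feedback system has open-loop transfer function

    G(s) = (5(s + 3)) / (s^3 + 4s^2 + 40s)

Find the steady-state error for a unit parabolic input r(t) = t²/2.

e_ss = ∞

G(s) has one pole at the origin.
This is a Type 1 system; Ka = lim_{s→0} s^2·G(s) = 0, so the steady-state error for a parabola input is infinite.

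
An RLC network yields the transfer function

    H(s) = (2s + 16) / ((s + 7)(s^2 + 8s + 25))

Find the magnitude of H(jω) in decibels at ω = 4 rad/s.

Substitute s = j4: numerator = 16 + j8, denominator = -65 + j260.
|H(j4)| = |16 + j8| / |-65 + j260| = 17.889 / 268.00 ≈ 0.06675.
In decibels: 20·log₁₀(0.06675) ≈ -23.5 dB.

|H(j4)|_dB ≈ -23.5 dB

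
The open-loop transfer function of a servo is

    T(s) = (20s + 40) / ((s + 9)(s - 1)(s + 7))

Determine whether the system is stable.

The poles can be read from the denominator factors: s = -9, 1, -7.
Since the pole(s) at s = 1 lie in the right half-plane, the system is unstable.

unstable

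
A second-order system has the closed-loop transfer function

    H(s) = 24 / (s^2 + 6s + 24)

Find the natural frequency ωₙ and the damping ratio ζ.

ωₙ ≈ 4.899 rad/s, ζ ≈ 0.6124

Compare the denominator to the standard form s^2 + 2ζωₙs + ωₙ².
ωₙ² = 24, so ωₙ = √24 ≈ 4.899 rad/s.
2ζωₙ = 6, so ζ = 6/(2·√24) ≈ 0.6124.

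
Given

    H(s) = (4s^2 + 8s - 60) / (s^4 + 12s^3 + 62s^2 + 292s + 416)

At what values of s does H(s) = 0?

Set the numerator to zero: 4s^2 + 8s - 60 = 0, i.e. 4·(s^2 + 2s - 15) = 0.
Factoring: (s + 5)(s - 3) = 0.

s = -5, 3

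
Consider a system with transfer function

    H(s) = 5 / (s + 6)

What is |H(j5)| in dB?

|H(j5)|_dB ≈ -3.87 dB

Substitute s = j5: numerator = 5, denominator = 6 + j5.
|H(j5)| = |5| / |6 + j5| = 5 / 7.8102 ≈ 0.6402.
In decibels: 20·log₁₀(0.6402) ≈ -3.87 dB.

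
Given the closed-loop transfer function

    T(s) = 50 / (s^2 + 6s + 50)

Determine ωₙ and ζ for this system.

Compare the denominator to the standard form s^2 + 2ζωₙs + ωₙ².
ωₙ² = 50, so ωₙ = √50 ≈ 7.071 rad/s.
2ζωₙ = 6, so ζ = 6/(2·√50) ≈ 0.4243.

ωₙ ≈ 7.071 rad/s, ζ ≈ 0.4243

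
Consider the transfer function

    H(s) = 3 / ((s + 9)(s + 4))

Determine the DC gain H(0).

H(0) = 1/12 ≈ 0.08333

Set s = 0: H(0) = (3) / (36) = 1/12.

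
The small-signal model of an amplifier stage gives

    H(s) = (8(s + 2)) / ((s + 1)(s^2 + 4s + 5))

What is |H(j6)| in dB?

Substitute s = j6: numerator = 16 + j48, denominator = -175 - j162.
|H(j6)| = |16 + j48| / |-175 - j162| = 50.596 / 238.47 ≈ 0.2122.
In decibels: 20·log₁₀(0.2122) ≈ -13.5 dB.

|H(j6)|_dB ≈ -13.5 dB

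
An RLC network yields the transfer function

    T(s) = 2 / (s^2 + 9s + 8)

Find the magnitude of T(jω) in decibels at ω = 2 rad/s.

Substitute s = j2: numerator = 2, denominator = 4 + j18.
|T(j2)| = |2| / |4 + j18| = 2 / 18.439 ≈ 0.1085.
In decibels: 20·log₁₀(0.1085) ≈ -19.3 dB.

|T(j2)|_dB ≈ -19.3 dB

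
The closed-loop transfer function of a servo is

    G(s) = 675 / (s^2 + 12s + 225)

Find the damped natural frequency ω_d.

ω_d ≈ 13.75 rad/s

Comparing s^2 + 12s + 225 to s^2 + 2ζωₙs + ωₙ²: ωₙ = 15 rad/s and ζ = 12/(2·15) = 0.4.
ζωₙ = 12/2 = 6, so ω_d = ωₙ√(1−ζ²) = √(ωₙ² − (ζωₙ)²) = √(225 − 6²) = √189 ≈ 13.75 rad/s.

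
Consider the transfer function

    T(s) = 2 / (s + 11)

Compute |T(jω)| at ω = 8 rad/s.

Substitute s = j8: numerator = 2, denominator = 11 + j8.
|T(j8)| = |2| / |11 + j8| = 2 / 13.601 ≈ 0.1470.

|T(j8)| ≈ 0.1470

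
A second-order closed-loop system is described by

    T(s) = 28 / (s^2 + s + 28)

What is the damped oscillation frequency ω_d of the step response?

ω_d ≈ 5.268 rad/s

Comparing s^2 + s + 28 to s^2 + 2ζωₙs + ωₙ²: ωₙ = √28 ≈ 5.292 rad/s and ζ = 1/(2·√28) ≈ 0.09449.
ζωₙ = 1/2 = 0.5, so ω_d = ωₙ√(1−ζ²) = √(ωₙ² − (ζωₙ)²) = √(28 − 0.5²) = √27.75 ≈ 5.268 rad/s.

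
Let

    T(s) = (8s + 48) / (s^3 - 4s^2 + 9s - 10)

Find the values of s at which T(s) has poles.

The poles are the roots of the denominator s^3 - 4s^2 + 9s - 10 = 0.
Trying s = 2: the polynomial evaluates to 0, so (s - 2) is a factor.
Dividing out leaves s^2 - 2s + 5 = 0.
The quadratic formula then gives s = 1 ± 2j.

s = 1 ± 2j, 2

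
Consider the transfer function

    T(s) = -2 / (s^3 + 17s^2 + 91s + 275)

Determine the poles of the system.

The poles are the roots of the denominator s^3 + 17s^2 + 91s + 275 = 0.
Trying s = -11: the polynomial evaluates to 0, so (s + 11) is a factor.
Dividing out leaves s^2 + 6s + 25 = 0.
The quadratic formula then gives s = -3 ± 4j.

s = -3 + 4j, -3 - 4j, -11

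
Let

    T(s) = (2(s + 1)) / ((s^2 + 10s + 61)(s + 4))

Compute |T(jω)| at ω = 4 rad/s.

Substitute s = j4: numerator = 2 + j8, denominator = 20 + j340.
|T(j4)| = |2 + j8| / |20 + j340| = 8.2462 / 340.59 ≈ 0.02421.

|T(j4)| ≈ 0.02421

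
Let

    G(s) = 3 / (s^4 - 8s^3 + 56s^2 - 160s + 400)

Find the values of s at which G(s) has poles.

The poles are the roots of the denominator s^4 - 8s^3 + 56s^2 - 160s + 400 = 0.
No real roots exist; factor into two real quadratics: (s^2 - 4s + 20)(s^2 - 4s + 20) = 0.
Each quadratic gives a conjugate pair via the quadratic formula.

s = 2 + 4j, 2 - 4j, 2 + 4j, 2 - 4j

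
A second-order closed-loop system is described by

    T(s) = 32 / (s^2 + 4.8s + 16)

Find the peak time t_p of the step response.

Comparing s^2 + 4.8s + 16 to s^2 + 2ζωₙs + ωₙ²: ωₙ = 4 rad/s and ζ = 4.8/(2·4) = 0.6.
ζωₙ = 4.8/2 = 2.4, so ω_d = ωₙ√(1−ζ²) = √(ωₙ² − (ζωₙ)²) = √(16 − 2.4²) = √10.24 = 3.200 rad/s.
t_p = π/ω_d = π/3.200 ≈ 0.9817 s.

t_p ≈ 0.9817 s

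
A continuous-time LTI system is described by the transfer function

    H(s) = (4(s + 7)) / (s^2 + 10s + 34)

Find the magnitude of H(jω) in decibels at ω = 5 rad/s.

|H(j5)|_dB ≈ -3.38 dB

Substitute s = j5: numerator = 28 + j20, denominator = 9 + j50.
|H(j5)| = |28 + j20| / |9 + j50| = 34.409 / 50.804 ≈ 0.6773.
In decibels: 20·log₁₀(0.6773) ≈ -3.38 dB.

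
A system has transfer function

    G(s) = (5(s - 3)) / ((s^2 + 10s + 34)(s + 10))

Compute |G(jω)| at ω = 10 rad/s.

Substitute s = j10: numerator = -15 + j50, denominator = -1660 + j340.
|G(j10)| = |-15 + j50| / |-1660 + j340| = 52.202 / 1694.5 ≈ 0.03081.

|G(j10)| ≈ 0.03081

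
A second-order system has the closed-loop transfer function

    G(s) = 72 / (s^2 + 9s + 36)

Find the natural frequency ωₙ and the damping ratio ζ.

ωₙ = 6 rad/s, ζ = 0.75

Compare the denominator to the standard form s^2 + 2ζωₙs + ωₙ².
ωₙ² = 36, so ωₙ = 6 rad/s.
2ζωₙ = 9, so ζ = 9/(2·6) = 0.75.
With ζ = 0.75 the response is underdamped.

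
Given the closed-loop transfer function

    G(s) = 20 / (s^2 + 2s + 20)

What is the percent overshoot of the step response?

%OS ≈ 48.6%

Comparing s^2 + 2s + 20 to s^2 + 2ζωₙs + ωₙ²: ωₙ = √20 ≈ 4.472 rad/s and ζ = 2/(2·√20) ≈ 0.2236.
%OS = 100·exp(−πζ/√(1−ζ²)) = 100·exp(−π·0.2236/√(1−0.2236²)) ≈ 48.6%.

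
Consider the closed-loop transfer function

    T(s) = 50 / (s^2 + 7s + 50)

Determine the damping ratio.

Compare the denominator to the standard form s^2 + 2ζωₙs + ωₙ².
ωₙ² = 50, so ωₙ = √50 ≈ 7.071 rad/s.
2ζωₙ = 7, so ζ = 7/(2·√50) ≈ 0.4950.
With ζ = 0.4950 the response is underdamped.

ζ ≈ 0.4950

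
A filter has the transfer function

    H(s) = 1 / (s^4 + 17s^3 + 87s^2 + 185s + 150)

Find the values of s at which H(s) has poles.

s = -2 ± j, -3, -10

The poles are the roots of the denominator s^4 + 17s^3 + 87s^2 + 185s + 150 = 0.
Trying s = -3: the polynomial evaluates to 0, so (s + 3) is a factor.
Dividing out leaves s^3 + 14s^2 + 45s + 50 = 0.
This factors further as (s^2 + 4s + 5)(s + 10) = 0.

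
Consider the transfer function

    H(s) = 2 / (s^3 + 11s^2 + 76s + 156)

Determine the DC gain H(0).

H(0) = 1/78 ≈ 0.01282

Set s = 0: H(0) = (2) / (156) = 1/78.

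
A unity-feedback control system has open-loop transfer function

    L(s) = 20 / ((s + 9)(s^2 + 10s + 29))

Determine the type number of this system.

Type 0

The denominator has no factor of s at the origin — no free integrator — so this is a Type 0 system.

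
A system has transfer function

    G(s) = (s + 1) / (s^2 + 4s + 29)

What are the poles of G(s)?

s = -2 + 5j, -2 - 5j

The poles are the roots of the denominator s^2 + 4s + 29 = 0.
Using the quadratic formula: s = (-4 ± √(-100))/2 = -2 ± 5j.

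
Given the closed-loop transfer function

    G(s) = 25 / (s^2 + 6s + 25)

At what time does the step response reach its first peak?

t_p ≈ 0.7854 s

Comparing s^2 + 6s + 25 to s^2 + 2ζωₙs + ωₙ²: ωₙ = 5 rad/s and ζ = 6/(2·5) = 0.6.
ζωₙ = 6/2 = 3, so ω_d = ωₙ√(1−ζ²) = √(ωₙ² − (ζωₙ)²) = √(25 − 3²) = √16 = 4 rad/s.
t_p = π/ω_d = π/4 ≈ 0.7854 s.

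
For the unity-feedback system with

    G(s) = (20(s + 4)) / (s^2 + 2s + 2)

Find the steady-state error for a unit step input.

G(s) has no poles at the origin.
This is a Type 0 system. Kp = lim_{s→0} G(s) = 80/2 = 40.
e_ss = 1/(1 + Kp) = 1/(1 + 40) = 1/41 ≈ 0.02439.

e_ss = 0.02439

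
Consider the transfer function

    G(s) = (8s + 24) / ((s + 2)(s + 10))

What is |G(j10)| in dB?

Substitute s = j10: numerator = 24 + j80, denominator = -80 + j120.
|G(j10)| = |24 + j80| / |-80 + j120| = 83.522 / 144.22 ≈ 0.5791.
In decibels: 20·log₁₀(0.5791) ≈ -4.74 dB.

|G(j10)|_dB ≈ -4.74 dB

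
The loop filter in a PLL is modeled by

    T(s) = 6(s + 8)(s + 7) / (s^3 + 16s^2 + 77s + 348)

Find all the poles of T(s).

s = -2 ± 5j, -12

The poles are the roots of the denominator s^3 + 16s^2 + 77s + 348 = 0.
Trying s = -12: the polynomial evaluates to 0, so (s + 12) is a factor.
Dividing out leaves s^2 + 4s + 29 = 0.
The quadratic formula then gives s = -2 ± 5j.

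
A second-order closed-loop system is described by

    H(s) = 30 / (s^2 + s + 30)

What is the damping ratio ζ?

Compare the denominator to the standard form s^2 + 2ζωₙs + ωₙ².
ωₙ² = 30, so ωₙ = √30 ≈ 5.477 rad/s.
2ζωₙ = 1, so ζ = 1/(2·√30) ≈ 0.09129.
With ζ = 0.09129 the response is underdamped.

ζ ≈ 0.09129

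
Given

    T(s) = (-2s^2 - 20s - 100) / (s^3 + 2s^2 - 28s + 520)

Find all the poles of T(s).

s = -10, 4 ± 6j

The poles are the roots of the denominator s^3 + 2s^2 - 28s + 520 = 0.
Trying s = -10: the polynomial evaluates to 0, so (s + 10) is a factor.
Dividing out leaves s^2 - 8s + 52 = 0.
The quadratic formula then gives s = 4 ± 6j.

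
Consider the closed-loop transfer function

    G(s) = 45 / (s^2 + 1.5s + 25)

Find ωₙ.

Compare the denominator to the standard form s^2 + 2ζωₙs + ωₙ².
ωₙ² = 25, so ωₙ = 5 rad/s.

ωₙ = 5 rad/s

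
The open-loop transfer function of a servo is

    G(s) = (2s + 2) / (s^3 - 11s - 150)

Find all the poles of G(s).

The poles are the roots of the denominator s^3 - 11s - 150 = 0.
Trying s = 6: the polynomial evaluates to 0, so (s - 6) is a factor.
Dividing out leaves s^2 + 6s + 25 = 0.
The quadratic formula then gives s = -3 ± 4j.

s = -3 + 4j, -3 - 4j, 6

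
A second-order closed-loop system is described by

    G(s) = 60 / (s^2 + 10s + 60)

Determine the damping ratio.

Compare the denominator to the standard form s^2 + 2ζωₙs + ωₙ².
ωₙ² = 60, so ωₙ = √60 ≈ 7.746 rad/s.
2ζωₙ = 10, so ζ = 10/(2·√60) ≈ 0.6455.

ζ ≈ 0.6455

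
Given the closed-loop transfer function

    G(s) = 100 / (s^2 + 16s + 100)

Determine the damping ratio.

Compare the denominator to the standard form s^2 + 2ζωₙs + ωₙ².
ωₙ² = 100, so ωₙ = 10 rad/s.
2ζωₙ = 16, so ζ = 16/(2·10) = 0.8.

ζ = 0.8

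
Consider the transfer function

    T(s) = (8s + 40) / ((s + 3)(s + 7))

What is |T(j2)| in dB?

Substitute s = j2: numerator = 40 + j16, denominator = 17 + j20.
|T(j2)| = |40 + j16| / |17 + j20| = 43.081 / 26.249 ≈ 1.641.
In decibels: 20·log₁₀(1.641) ≈ 4.30 dB.

|T(j2)|_dB ≈ 4.30 dB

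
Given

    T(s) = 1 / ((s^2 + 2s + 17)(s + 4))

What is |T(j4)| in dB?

Substitute s = j4: numerator = 1, denominator = -28 + j36.
|T(j4)| = |1| / |-28 + j36| = 1 / 45.607 ≈ 0.02193.
In decibels: 20·log₁₀(0.02193) ≈ -33.2 dB.

|T(j4)|_dB ≈ -33.2 dB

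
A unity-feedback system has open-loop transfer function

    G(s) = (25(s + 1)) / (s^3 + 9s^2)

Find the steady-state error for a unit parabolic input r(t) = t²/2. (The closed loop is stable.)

e_ss = 0.3600

G(s) has 2 poles at the origin.
This is a Type 2 system. Ka = lim_{s→0} s^2·G(s) = 25/9.
e_ss = 1/Ka = 1/(25/9) = 9/25 ≈ 0.3600.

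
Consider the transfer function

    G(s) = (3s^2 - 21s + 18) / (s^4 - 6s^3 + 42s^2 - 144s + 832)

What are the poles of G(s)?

The poles are the roots of the denominator s^4 - 6s^3 + 42s^2 - 144s + 832 = 0.
No real roots exist; factor into two real quadratics: (s^2 - 8s + 32)(s^2 + 2s + 26) = 0.
Each quadratic gives a conjugate pair via the quadratic formula.

s = 4 + 4j, 4 - 4j, -1 + 5j, -1 - 5j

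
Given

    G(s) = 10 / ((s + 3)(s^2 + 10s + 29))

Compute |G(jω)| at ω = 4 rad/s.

|G(j4)| ≈ 0.04755

Substitute s = j4: numerator = 10, denominator = -121 + j172.
|G(j4)| = |10| / |-121 + j172| = 10 / 210.30 ≈ 0.04755.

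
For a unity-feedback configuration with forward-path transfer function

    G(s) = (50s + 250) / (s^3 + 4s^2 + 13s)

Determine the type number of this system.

Type 1

Factor s from the denominator: s^3 + 4s^2 + 13s = s·(s^2 + 4s + 13).
There is 1 pole at the origin, so the system is Type 1.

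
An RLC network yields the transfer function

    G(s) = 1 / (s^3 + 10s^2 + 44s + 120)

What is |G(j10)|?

Substitute s = j10: numerator = 1, denominator = -880 - j560.
|G(j10)| = |1| / |-880 - j560| = 1 / 1043.1 ≈ 0.0009587.

|G(j10)| ≈ 0.0009587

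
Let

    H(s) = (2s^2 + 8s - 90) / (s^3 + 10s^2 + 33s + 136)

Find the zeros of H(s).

s = 5, -9

Set the numerator to zero: 2s^2 + 8s - 90 = 0, i.e. 2·(s^2 + 4s - 45) = 0.
Factoring: (s - 5)(s + 9) = 0.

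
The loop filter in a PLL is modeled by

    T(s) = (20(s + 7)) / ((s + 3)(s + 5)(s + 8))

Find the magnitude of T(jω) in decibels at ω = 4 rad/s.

Substitute s = j4: numerator = 140 + j80, denominator = -136 + j252.
|T(j4)| = |140 + j80| / |-136 + j252| = 161.25 / 286.36 ≈ 0.5631.
In decibels: 20·log₁₀(0.5631) ≈ -4.99 dB.

|T(j4)|_dB ≈ -4.99 dB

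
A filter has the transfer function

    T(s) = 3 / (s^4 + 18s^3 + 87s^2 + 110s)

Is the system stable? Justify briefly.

The denominator s^4 + 18s^3 + 87s^2 + 110s factors as s(s + 2)(s + 5)(s + 11), giving poles at s = 0, -2, -5, -11.
Since the simple pole(s) at s = 0 lie on the jω-axis with none in the right half-plane, the system is marginally stable.

marginally stable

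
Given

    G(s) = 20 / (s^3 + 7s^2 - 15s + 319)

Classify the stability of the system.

unstable

The denominator s^3 + 7s^2 - 15s + 319 factors as (s + 11)(s^2 - 4s + 29), giving poles at s = -11, 2 ± 5j.
Since the pole(s) at s = 2 ± 5j lie in the right half-plane, the system is unstable.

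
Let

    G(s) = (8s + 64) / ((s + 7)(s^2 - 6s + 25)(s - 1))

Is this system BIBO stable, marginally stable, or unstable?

The poles can be read from the denominator factors: s = -7, 3 + 4j, 3 - 4j, 1.
Since the pole(s) at s = 3 ± 4j, 1 lie in the right half-plane, the system is unstable.

unstable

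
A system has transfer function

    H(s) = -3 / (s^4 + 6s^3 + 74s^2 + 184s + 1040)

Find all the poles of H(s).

s = -1 ± 5j, -2 ± 6j

The poles are the roots of the denominator s^4 + 6s^3 + 74s^2 + 184s + 1040 = 0.
No real roots exist; factor into two real quadratics: (s^2 + 2s + 26)(s^2 + 4s + 40) = 0.
Each quadratic gives a conjugate pair via the quadratic formula.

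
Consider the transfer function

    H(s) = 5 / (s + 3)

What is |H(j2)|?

Substitute s = j2: numerator = 5, denominator = 3 + j2.
|H(j2)| = |5| / |3 + j2| = 5 / 3.6056 ≈ 1.387.

|H(j2)| ≈ 1.387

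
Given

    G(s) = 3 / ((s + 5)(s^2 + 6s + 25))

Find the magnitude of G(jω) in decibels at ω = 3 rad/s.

|G(j3)|_dB ≈ -33.4 dB

Substitute s = j3: numerator = 3, denominator = 26 + j138.
|G(j3)| = |3| / |26 + j138| = 3 / 140.43 ≈ 0.02136.
In decibels: 20·log₁₀(0.02136) ≈ -33.4 dB.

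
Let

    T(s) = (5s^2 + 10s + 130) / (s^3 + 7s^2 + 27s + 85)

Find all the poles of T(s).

s = -1 ± 4j, -5

The poles are the roots of the denominator s^3 + 7s^2 + 27s + 85 = 0.
Trying s = -5: the polynomial evaluates to 0, so (s + 5) is a factor.
Dividing out leaves s^2 + 2s + 17 = 0.
The quadratic formula then gives s = -1 ± 4j.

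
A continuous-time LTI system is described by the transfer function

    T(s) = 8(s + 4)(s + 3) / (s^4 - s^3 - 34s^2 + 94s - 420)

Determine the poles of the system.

The poles are the roots of the denominator s^4 - s^3 - 34s^2 + 94s - 420 = 0.
Trying s = 6: the polynomial evaluates to 0, so (s - 6) is a factor.
Dividing out leaves s^3 + 5s^2 - 4s + 70 = 0.
This factors further as (s^2 - 2s + 10)(s + 7) = 0.

s = 1 + 3j, 1 - 3j, 6, -7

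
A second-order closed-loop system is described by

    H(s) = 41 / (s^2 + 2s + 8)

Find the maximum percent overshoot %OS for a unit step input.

%OS ≈ 30.5%

Comparing s^2 + 2s + 8 to s^2 + 2ζωₙs + ωₙ²: ωₙ = √8 ≈ 2.828 rad/s and ζ = 2/(2·√8) ≈ 0.3536.
%OS = 100·exp(−πζ/√(1−ζ²)) = 100·exp(−π·0.3536/√(1−0.3536²)) ≈ 30.5%.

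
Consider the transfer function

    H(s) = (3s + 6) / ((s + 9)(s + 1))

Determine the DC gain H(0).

Set s = 0: H(0) = (6) / (9) = 2/3.

H(0) = 2/3 ≈ 0.6667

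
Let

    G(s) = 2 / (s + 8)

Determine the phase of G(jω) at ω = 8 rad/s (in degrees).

At s = j8: numerator = 2, denominator = 8 + j8.
∠G = ∠num − ∠den = 0° − (45°) = -45°.

∠G(j8) ≈ -45°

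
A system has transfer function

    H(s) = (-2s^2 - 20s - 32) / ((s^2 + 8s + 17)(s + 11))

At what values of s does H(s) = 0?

s = -8, -2

Set the numerator to zero: -2s^2 - 20s - 32 = 0, i.e. -2·(s^2 + 10s + 16) = 0.
Factoring: (s + 8)(s + 2) = 0.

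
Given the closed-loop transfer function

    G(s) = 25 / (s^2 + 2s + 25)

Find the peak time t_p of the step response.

Comparing s^2 + 2s + 25 to s^2 + 2ζωₙs + ωₙ²: ωₙ = 5 rad/s and ζ = 2/(2·5) = 0.2.
ζωₙ = 2/2 = 1, so ω_d = ωₙ√(1−ζ²) = √(ωₙ² − (ζωₙ)²) = √(25 − 1²) = √24 ≈ 4.899 rad/s.
t_p = π/ω_d = π/4.899 ≈ 0.6413 s.

t_p ≈ 0.6413 s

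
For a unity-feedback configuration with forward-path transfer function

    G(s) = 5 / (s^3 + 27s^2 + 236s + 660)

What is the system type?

Type 0

The denominator has no factor of s at the origin — no free integrator — so this is a Type 0 system.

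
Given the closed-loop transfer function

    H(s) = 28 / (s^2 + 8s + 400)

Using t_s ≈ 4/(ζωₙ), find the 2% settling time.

t_s ≈ 1 s

Comparing s^2 + 8s + 400 to s^2 + 2ζωₙs + ωₙ²: ωₙ = 20 rad/s and ζ = 8/(2·20) = 0.2.
ζωₙ = 8/2 = 4, so t_s ≈ 4/(ζωₙ) = 4/4 = 1 s.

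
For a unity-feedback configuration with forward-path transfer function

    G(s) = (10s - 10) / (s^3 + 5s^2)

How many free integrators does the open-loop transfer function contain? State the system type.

Type 2

Factor s from the denominator: s^3 + 5s^2 = s^2·(s + 5).
There are 2 poles at the origin, so the system is Type 2.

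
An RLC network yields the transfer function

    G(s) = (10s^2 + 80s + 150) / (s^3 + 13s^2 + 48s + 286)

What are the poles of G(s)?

s = -1 + 5j, -1 - 5j, -11

The poles are the roots of the denominator s^3 + 13s^2 + 48s + 286 = 0.
Trying s = -11: the polynomial evaluates to 0, so (s + 11) is a factor.
Dividing out leaves s^2 + 2s + 26 = 0.
The quadratic formula then gives s = -1 ± 5j.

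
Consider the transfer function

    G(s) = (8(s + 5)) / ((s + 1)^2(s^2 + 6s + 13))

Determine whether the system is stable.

stable

The poles can be read from the denominator factors: s = -1, -3 + 2j, -3 - 2j, -1.
Since all poles lie strictly in the left half-plane, the system is stable.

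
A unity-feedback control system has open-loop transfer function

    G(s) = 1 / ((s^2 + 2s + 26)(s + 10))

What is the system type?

The denominator has no factor of s at the origin — no free integrator — so this is a Type 0 system.

Type 0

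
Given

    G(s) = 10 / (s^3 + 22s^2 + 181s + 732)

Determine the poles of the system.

The poles are the roots of the denominator s^3 + 22s^2 + 181s + 732 = 0.
Trying s = -12: the polynomial evaluates to 0, so (s + 12) is a factor.
Dividing out leaves s^2 + 10s + 61 = 0.
The quadratic formula then gives s = -5 ± 6j.

s = -5 + 6j, -5 - 6j, -12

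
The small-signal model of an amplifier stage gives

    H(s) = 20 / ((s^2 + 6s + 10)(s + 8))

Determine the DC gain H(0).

H(0) = 1/4 ≈ 0.2500

Set s = 0: H(0) = (20) / (80) = 1/4.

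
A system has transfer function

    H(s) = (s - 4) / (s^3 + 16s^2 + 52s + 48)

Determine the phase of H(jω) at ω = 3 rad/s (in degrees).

At s = j3: numerator = -4 + j3, denominator = -96 + j129.
∠H = ∠num − ∠den = 143.13° − (126.66°) = 16.47°.

∠H(j3) ≈ 16.47°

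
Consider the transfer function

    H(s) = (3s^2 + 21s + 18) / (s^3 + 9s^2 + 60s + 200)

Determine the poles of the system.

s = -2 + 6j, -2 - 6j, -5

The poles are the roots of the denominator s^3 + 9s^2 + 60s + 200 = 0.
Trying s = -5: the polynomial evaluates to 0, so (s + 5) is a factor.
Dividing out leaves s^2 + 4s + 40 = 0.
The quadratic formula then gives s = -2 ± 6j.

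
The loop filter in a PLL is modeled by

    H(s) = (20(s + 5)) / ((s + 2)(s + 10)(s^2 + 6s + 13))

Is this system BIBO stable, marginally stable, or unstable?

The poles can be read from the denominator factors: s = -2, -10, -3 ± 2j.
Since all poles lie strictly in the left half-plane, the system is stable.

stable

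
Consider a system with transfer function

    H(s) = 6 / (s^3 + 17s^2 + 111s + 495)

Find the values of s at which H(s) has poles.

The poles are the roots of the denominator s^3 + 17s^2 + 111s + 495 = 0.
Trying s = -11: the polynomial evaluates to 0, so (s + 11) is a factor.
Dividing out leaves s^2 + 6s + 45 = 0.
The quadratic formula then gives s = -3 ± 6j.

s = -3 ± 6j, -11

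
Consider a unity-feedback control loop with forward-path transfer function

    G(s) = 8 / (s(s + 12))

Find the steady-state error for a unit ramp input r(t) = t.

e_ss = 1.500

G(s) has one pole at the origin.
This is a Type 1 system. Kv = lim_{s→0} s·G(s) = 8/12 = 2/3.
e_ss = 1/Kv = 1/(2/3) = 3/2 ≈ 1.500.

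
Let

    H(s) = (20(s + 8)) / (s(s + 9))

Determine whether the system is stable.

marginally stable

The poles can be read from the denominator factors: s = 0, -9.
Since the simple pole(s) at s = 0 lie on the jω-axis with none in the right half-plane, the system is marginally stable.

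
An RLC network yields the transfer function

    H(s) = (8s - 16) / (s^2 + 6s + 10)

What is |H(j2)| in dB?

|H(j2)|_dB ≈ 4.54 dB

Substitute s = j2: numerator = -16 + j16, denominator = 6 + j12.
|H(j2)| = |-16 + j16| / |6 + j12| = 22.627 / 13.416 ≈ 1.687.
In decibels: 20·log₁₀(1.687) ≈ 4.54 dB.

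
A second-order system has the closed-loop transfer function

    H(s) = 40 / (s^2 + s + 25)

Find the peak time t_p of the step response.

Comparing s^2 + s + 25 to s^2 + 2ζωₙs + ωₙ²: ωₙ = 5 rad/s and ζ = 1/(2·5) = 0.1.
ζωₙ = 1/2 = 0.5, so ω_d = ωₙ√(1−ζ²) = √(ωₙ² − (ζωₙ)²) = √(25 − 0.5²) = √24.75 ≈ 4.975 rad/s.
t_p = π/ω_d = π/4.975 ≈ 0.6315 s.

t_p ≈ 0.6315 s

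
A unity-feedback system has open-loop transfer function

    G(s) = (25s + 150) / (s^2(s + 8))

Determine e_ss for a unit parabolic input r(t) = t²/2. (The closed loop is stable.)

G(s) has 2 poles at the origin.
This is a Type 2 system. Ka = lim_{s→0} s^2·G(s) = 150/8 = 75/4.
e_ss = 1/Ka = 1/(75/4) = 4/75 ≈ 0.05333.

e_ss = 0.05333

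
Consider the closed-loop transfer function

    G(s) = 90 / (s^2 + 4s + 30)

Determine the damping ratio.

ζ ≈ 0.3651

Compare the denominator to the standard form s^2 + 2ζωₙs + ωₙ².
ωₙ² = 30, so ωₙ = √30 ≈ 5.477 rad/s.
2ζωₙ = 4, so ζ = 4/(2·√30) ≈ 0.3651.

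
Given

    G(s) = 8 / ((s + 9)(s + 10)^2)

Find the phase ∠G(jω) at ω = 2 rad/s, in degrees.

At s = j2: numerator = 8, denominator = 784 + j552.
∠G = ∠num − ∠den = 0° − (35.149°) = -35.15°.

∠G(j2) ≈ -35.15°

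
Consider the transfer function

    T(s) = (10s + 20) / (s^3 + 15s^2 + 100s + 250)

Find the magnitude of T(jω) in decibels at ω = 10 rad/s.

|T(j10)|_dB ≈ -21.8 dB

Substitute s = j10: numerator = 20 + j100, denominator = -1250.
|T(j10)| = |20 + j100| / |-1250| = 101.98 / 1250 ≈ 0.08158.
In decibels: 20·log₁₀(0.08158) ≈ -21.8 dB.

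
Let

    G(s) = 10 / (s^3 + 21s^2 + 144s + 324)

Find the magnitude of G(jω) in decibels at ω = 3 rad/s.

|G(j3)|_dB ≈ -32.6 dB

Substitute s = j3: numerator = 10, denominator = 135 + j405.
|G(j3)| = |10| / |135 + j405| = 10 / 426.91 ≈ 0.02342.
In decibels: 20·log₁₀(0.02342) ≈ -32.6 dB.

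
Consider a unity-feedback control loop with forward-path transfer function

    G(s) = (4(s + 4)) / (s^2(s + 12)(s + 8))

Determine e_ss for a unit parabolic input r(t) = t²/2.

G(s) has 2 poles at the origin.
This is a Type 2 system. Ka = lim_{s→0} s^2·G(s) = 16/96 = 1/6.
e_ss = 1/Ka = 1/(1/6) = 6.

e_ss = 6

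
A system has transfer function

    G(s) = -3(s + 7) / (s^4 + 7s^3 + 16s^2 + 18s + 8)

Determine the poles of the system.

The poles are the roots of the denominator s^4 + 7s^3 + 16s^2 + 18s + 8 = 0.
Trying s = -1: the polynomial evaluates to 0, so (s + 1) is a factor.
Dividing out leaves s^3 + 6s^2 + 10s + 8 = 0.
This factors further as (s^2 + 2s + 2)(s + 4) = 0.

s = -1, -1 + j, -1 - j, -4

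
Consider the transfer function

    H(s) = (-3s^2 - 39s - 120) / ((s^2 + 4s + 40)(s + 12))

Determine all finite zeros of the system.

s = -5, -8

Set the numerator to zero: -3s^2 - 39s - 120 = 0, i.e. -3·(s^2 + 13s + 40) = 0.
Factoring: (s + 5)(s + 8) = 0.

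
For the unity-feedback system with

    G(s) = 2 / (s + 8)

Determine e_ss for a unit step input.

e_ss = 0.8000

G(s) has no poles at the origin.
This is a Type 0 system. Kp = lim_{s→0} G(s) = 2/8 = 1/4.
e_ss = 1/(1 + Kp) = 1/(1 + 1/4) = 4/5 ≈ 0.8000.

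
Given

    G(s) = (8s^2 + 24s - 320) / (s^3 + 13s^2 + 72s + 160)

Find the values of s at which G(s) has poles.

s = -4 + 4j, -4 - 4j, -5

The poles are the roots of the denominator s^3 + 13s^2 + 72s + 160 = 0.
Trying s = -5: the polynomial evaluates to 0, so (s + 5) is a factor.
Dividing out leaves s^2 + 8s + 32 = 0.
The quadratic formula then gives s = -4 ± 4j.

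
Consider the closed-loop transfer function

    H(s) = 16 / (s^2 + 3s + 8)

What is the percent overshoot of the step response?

%OS ≈ 14.0%

Comparing s^2 + 3s + 8 to s^2 + 2ζωₙs + ωₙ²: ωₙ = √8 ≈ 2.828 rad/s and ζ = 3/(2·√8) ≈ 0.5303.
%OS = 100·exp(−πζ/√(1−ζ²)) = 100·exp(−π·0.5303/√(1−0.5303²)) ≈ 14.0%.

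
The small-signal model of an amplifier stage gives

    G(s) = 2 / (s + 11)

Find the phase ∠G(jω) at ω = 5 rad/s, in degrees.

∠G(j5) ≈ -24.44°

At s = j5: numerator = 2, denominator = 11 + j5.
∠G = ∠num − ∠den = 0° − (24.444°) = -24.44°.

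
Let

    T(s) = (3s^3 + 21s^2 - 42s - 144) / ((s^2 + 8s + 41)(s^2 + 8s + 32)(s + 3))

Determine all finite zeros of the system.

Set the numerator to zero: 3s^3 + 21s^2 - 42s - 144 = 0, i.e. 3·(s^3 + 7s^2 - 14s - 48) = 0.
Factoring: (s + 8)(s - 3)(s + 2) = 0.

s = -8, 3, -2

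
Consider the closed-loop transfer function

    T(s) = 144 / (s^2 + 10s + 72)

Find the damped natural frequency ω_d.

Comparing s^2 + 10s + 72 to s^2 + 2ζωₙs + ωₙ²: ωₙ = √72 ≈ 8.485 rad/s and ζ = 10/(2·√72) ≈ 0.5893.
ζωₙ = 10/2 = 5, so ω_d = ωₙ√(1−ζ²) = √(ωₙ² − (ζωₙ)²) = √(72 − 5²) = √47 ≈ 6.856 rad/s.

ω_d ≈ 6.856 rad/s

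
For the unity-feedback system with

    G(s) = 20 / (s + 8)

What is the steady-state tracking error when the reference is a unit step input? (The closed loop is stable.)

G(s) has no poles at the origin.
This is a Type 0 system. Kp = lim_{s→0} G(s) = 20/8 = 5/2.
e_ss = 1/(1 + Kp) = 1/(1 + 5/2) = 2/7 ≈ 0.2857.

e_ss = 0.2857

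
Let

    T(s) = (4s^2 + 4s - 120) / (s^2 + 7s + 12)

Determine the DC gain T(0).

Set s = 0: T(0) = (-120) / (12) = -10.

T(0) = -10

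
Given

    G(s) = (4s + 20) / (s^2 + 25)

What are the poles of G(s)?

s = ±5j

The poles are the roots of the denominator s^2 + 25 = 0.
Using the quadratic formula: s = (0 ± √(-100))/2 = 0 ± 5j.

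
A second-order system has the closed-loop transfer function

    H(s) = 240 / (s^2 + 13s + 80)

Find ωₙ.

Compare the denominator to the standard form s^2 + 2ζωₙs + ωₙ².
ωₙ² = 80, so ωₙ = √80 ≈ 8.944 rad/s.

ωₙ ≈ 8.944 rad/s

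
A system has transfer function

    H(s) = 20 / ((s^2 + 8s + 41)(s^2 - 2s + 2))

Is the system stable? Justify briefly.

The poles can be read from the denominator factors: s = -4 ± 5j, 1 ± j.
Since the pole(s) at s = 1 + j, 1 - j lie in the right half-plane, the system is unstable.

unstable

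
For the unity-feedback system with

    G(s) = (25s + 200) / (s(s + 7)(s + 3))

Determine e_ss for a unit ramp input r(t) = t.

e_ss = 0.1050

G(s) has one pole at the origin.
This is a Type 1 system. Kv = lim_{s→0} s·G(s) = 200/21.
e_ss = 1/Kv = 1/(200/21) = 21/200 ≈ 0.1050.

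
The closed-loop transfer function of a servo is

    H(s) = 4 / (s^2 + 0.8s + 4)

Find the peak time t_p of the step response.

Comparing s^2 + 0.8s + 4 to s^2 + 2ζωₙs + ωₙ²: ωₙ = 2 rad/s and ζ = 0.8/(2·2) = 0.2.
ζωₙ = 0.8/2 = 0.4, so ω_d = ωₙ√(1−ζ²) = √(ωₙ² − (ζωₙ)²) = √(4 − 0.4²) = √3.84 ≈ 1.960 rad/s.
t_p = π/ω_d = π/1.960 ≈ 1.603 s.

t_p ≈ 1.603 s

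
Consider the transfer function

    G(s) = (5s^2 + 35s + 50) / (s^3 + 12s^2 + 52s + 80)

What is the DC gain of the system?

G(0) = 5/8 ≈ 0.6250

Set s = 0: G(0) = (50) / (80) = 5/8.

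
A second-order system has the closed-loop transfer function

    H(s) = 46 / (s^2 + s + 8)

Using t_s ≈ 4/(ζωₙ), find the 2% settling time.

Comparing s^2 + s + 8 to s^2 + 2ζωₙs + ωₙ²: ωₙ = √8 ≈ 2.828 rad/s and ζ = 1/(2·√8) ≈ 0.1768.
ζωₙ = 1/2 = 0.5, so t_s ≈ 4/(ζωₙ) = 4/0.5 = 8 s.

t_s ≈ 8 s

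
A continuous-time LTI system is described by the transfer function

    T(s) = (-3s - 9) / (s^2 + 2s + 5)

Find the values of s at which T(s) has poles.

s = -1 + 2j, -1 - 2j

The poles are the roots of the denominator s^2 + 2s + 5 = 0.
Using the quadratic formula: s = (-2 ± √(-16))/2 = -1 ± 2j.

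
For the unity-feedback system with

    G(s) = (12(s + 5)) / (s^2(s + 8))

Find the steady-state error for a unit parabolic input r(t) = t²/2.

G(s) has 2 poles at the origin.
This is a Type 2 system. Ka = lim_{s→0} s^2·G(s) = 60/8 = 15/2.
e_ss = 1/Ka = 1/(15/2) = 2/15 ≈ 0.1333.

e_ss = 0.1333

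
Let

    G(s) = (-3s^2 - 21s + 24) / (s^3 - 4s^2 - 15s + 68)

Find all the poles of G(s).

s = 4 + j, 4 - j, -4

The poles are the roots of the denominator s^3 - 4s^2 - 15s + 68 = 0.
Trying s = -4: the polynomial evaluates to 0, so (s + 4) is a factor.
Dividing out leaves s^2 - 8s + 17 = 0.
The quadratic formula then gives s = 4 ± 1j.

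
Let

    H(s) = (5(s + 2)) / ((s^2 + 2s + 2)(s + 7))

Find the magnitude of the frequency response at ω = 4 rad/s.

|H(j4)| ≈ 0.1720

Substitute s = j4: numerator = 10 + j20, denominator = -130.
|H(j4)| = |10 + j20| / |-130| = 22.361 / 130 ≈ 0.1720.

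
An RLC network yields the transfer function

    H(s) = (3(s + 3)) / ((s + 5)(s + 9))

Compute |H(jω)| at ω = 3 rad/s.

|H(j3)| ≈ 0.2301

Substitute s = j3: numerator = 9 + j9, denominator = 36 + j42.
|H(j3)| = |9 + j9| / |36 + j42| = 12.728 / 55.317 ≈ 0.2301.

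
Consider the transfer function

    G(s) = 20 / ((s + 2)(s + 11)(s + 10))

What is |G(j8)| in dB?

Substitute s = j8: numerator = 20, denominator = -1252 + j704.
|G(j8)| = |20| / |-1252 + j704| = 20 / 1436.4 ≈ 0.01392.
In decibels: 20·log₁₀(0.01392) ≈ -37.1 dB.

|G(j8)|_dB ≈ -37.1 dB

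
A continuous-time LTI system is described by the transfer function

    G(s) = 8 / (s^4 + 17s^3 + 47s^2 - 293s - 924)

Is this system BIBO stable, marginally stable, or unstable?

The denominator s^4 + 17s^3 + 47s^2 - 293s - 924 factors as (s - 4)(s + 11)(s + 3)(s + 7), giving poles at s = 4, -11, -3, -7.
Since the pole(s) at s = 4 lie in the right half-plane, the system is unstable.

unstable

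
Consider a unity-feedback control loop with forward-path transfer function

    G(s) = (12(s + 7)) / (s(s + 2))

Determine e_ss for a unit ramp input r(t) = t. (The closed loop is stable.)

G(s) has one pole at the origin.
This is a Type 1 system. Kv = lim_{s→0} s·G(s) = 84/2 = 42.
e_ss = 1/Kv = 1/(42) = 1/42 ≈ 0.02381.

e_ss = 0.02381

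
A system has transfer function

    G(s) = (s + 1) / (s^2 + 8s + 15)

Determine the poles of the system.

s = -3, -5

The poles are the roots of the denominator s^2 + 8s + 15 = 0.
Factoring: (s + 3)(s + 5) = 0, so s = -3 and s = -5.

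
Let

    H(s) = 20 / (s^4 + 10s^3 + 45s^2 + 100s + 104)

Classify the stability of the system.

stable

The denominator s^4 + 10s^3 + 45s^2 + 100s + 104 factors as (s^2 + 4s + 8)(s^2 + 6s + 13), giving poles at s = -2 + 2j, -2 - 2j, -3 + 2j, -3 - 2j.
Since all poles lie strictly in the left half-plane, the system is stable.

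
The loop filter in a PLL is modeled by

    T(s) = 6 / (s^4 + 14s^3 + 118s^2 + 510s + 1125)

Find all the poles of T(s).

s = -4 + 3j, -4 - 3j, -3 + 6j, -3 - 6j

The poles are the roots of the denominator s^4 + 14s^3 + 118s^2 + 510s + 1125 = 0.
No real roots exist; factor into two real quadratics: (s^2 + 8s + 25)(s^2 + 6s + 45) = 0.
Each quadratic gives a conjugate pair via the quadratic formula.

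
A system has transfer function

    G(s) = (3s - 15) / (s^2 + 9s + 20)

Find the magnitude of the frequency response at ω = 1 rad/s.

|G(j1)| ≈ 0.7276

Substitute s = j1: numerator = -15 + j3, denominator = 19 + j9.
|G(j1)| = |-15 + j3| / |19 + j9| = 15.297 / 21.024 ≈ 0.7276.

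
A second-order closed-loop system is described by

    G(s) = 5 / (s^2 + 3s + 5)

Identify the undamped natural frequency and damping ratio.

Compare the denominator to the standard form s^2 + 2ζωₙs + ωₙ².
ωₙ² = 5, so ωₙ = √5 ≈ 2.236 rad/s.
2ζωₙ = 3, so ζ = 3/(2·√5) ≈ 0.6708.

ωₙ ≈ 2.236 rad/s, ζ ≈ 0.6708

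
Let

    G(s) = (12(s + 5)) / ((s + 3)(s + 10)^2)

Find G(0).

At s = 0 each factor (s + a) contributes a and each (s^2 + bs + c) contributes c.
G(0) = 12·(5) / ((3) · (10) · (10)) = 60/300 = 1/5.

G(0) = 1/5 ≈ 0.2000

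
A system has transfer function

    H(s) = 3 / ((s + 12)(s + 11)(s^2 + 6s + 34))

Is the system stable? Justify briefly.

The poles can be read from the denominator factors: s = -12, -11, -3 ± 5j.
Since all poles lie strictly in the left half-plane, the system is stable.

stable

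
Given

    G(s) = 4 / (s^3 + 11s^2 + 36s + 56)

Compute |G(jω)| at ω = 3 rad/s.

Substitute s = j3: numerator = 4, denominator = -43 + j81.
|G(j3)| = |4| / |-43 + j81| = 4 / 91.706 ≈ 0.04362.

|G(j3)| ≈ 0.04362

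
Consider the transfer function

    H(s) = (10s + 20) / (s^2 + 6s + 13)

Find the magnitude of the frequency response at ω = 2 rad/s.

|H(j2)| ≈ 1.886

Substitute s = j2: numerator = 20 + j20, denominator = 9 + j12.
|H(j2)| = |20 + j20| / |9 + j12| = 28.284 / 15 ≈ 1.886.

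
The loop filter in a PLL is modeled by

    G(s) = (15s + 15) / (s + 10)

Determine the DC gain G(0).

G(0) = 3/2 ≈ 1.500

Set s = 0: G(0) = (15) / (10) = 3/2.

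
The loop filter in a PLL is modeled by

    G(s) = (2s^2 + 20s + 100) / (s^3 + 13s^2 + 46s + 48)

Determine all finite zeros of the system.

s = -5 ± 5j

Set the numerator to zero: 2s^2 + 20s + 100 = 0, i.e. 2·(s^2 + 10s + 50) = 0.
Factoring: (s^2 + 10s + 50) = 0.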